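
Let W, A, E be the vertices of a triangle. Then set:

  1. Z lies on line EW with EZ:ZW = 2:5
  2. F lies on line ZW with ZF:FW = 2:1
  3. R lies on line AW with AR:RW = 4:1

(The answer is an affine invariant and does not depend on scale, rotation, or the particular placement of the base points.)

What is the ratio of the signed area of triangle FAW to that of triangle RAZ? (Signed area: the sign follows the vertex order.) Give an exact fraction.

Work in coordinates with W = (0, 0), A = (1, 0), E = (0, 1).
1. Z lies on line EW with EZ:ZW = 2:5 ⇒ Z = (0, 5/7)
2. F lies on line ZW with ZF:FW = 2:1 ⇒ F = (0, 5/21)
3. R lies on line AW with AR:RW = 4:1 ⇒ R = (1/5, 0)
2·[FAW] = -5/21, 2·[RAZ] = 4/7
[FAW]:[RAZ] = -5/21:4/7 = -5/12

[FAW]:[RAZ] = -5/12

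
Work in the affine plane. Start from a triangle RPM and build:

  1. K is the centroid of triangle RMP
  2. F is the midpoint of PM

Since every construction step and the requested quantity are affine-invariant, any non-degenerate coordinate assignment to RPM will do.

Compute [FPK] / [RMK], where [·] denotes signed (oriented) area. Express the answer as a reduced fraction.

Work in coordinates with R = (0, 0), P = (1, 0), M = (0, 1).
1. K is the centroid of triangle RMP ⇒ K = (1/3, 1/3)
2. F is the midpoint of PM ⇒ F = (1/2, 1/2)
2·[FPK] = -1/6, 2·[RMK] = -1/3
[FPK]:[RMK] = -1/6:-1/3 = 1/2

[FPK]:[RMK] = 1/2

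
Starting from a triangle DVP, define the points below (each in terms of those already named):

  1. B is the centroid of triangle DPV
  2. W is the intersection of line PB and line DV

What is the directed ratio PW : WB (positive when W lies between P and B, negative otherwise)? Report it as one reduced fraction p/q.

Work in coordinates with D = (0, 0), V = (1, 0), P = (0, 1).
1. B is the centroid of triangle DPV ⇒ B = (1/3, 1/3)
2. W is the intersection of line PB and line DV ⇒ W = (1/2, 0)
W = P + t·(B−P) with t = 3/2, so PW:WB = t:(1−t) = 3/2:-1/2

PW:WB = -3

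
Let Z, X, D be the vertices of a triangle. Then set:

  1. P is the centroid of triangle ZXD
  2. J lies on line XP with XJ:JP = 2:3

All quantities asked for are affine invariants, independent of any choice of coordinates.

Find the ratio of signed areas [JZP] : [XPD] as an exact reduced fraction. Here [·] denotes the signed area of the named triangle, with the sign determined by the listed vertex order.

Assign Z = (0, 0), X = (1, 0), D = (0, 1) — the answer is frame-independent, so this choice is without loss of generality.
1. P is the centroid of triangle ZXD ⇒ P = (1/3, 1/3)
2. J lies on line XP with XJ:JP = 2:3 ⇒ J = (11/15, 2/15)
2·[JZP] = -1/5, 2·[XPD] = -1/3
[JZP]:[XPD] = -1/5:-1/3 = 3/5

[JZP]:[XPD] = 3/5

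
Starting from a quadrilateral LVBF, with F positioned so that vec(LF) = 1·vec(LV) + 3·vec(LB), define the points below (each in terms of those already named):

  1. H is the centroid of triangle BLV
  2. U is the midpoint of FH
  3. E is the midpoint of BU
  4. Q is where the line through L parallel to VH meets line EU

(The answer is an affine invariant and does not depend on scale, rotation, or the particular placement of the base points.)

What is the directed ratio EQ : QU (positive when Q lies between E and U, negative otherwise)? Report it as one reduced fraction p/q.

EQ:QU = -3/4

Work in coordinates with L = (0, 0), V = (1, 0), B = (0, 1), F = (1, 3).
1. H is the centroid of triangle BLV ⇒ H = (1/3, 1/3)
2. U is the midpoint of FH ⇒ U = (2/3, 5/3)
3. E is the midpoint of BU ⇒ E = (1/3, 4/3)
4. Q is where the line through L parallel to VH meets line EU ⇒ Q = (-2/3, 1/3)
Q = E + t·(U−E) with t = -3, so EQ:QU = t:(1−t) = -3:4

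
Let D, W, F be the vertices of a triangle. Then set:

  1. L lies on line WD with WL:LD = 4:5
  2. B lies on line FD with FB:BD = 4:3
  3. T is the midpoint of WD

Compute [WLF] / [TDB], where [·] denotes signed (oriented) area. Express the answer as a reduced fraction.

Assign D = (0, 0), W = (1, 0), F = (0, 1) — the answer is frame-independent, so this choice is without loss of generality.
1. L lies on line WD with WL:LD = 4:5 ⇒ L = (5/9, 0)
2. B lies on line FD with FB:BD = 4:3 ⇒ B = (0, 3/7)
3. T is the midpoint of WD ⇒ T = (1/2, 0)
2·[WLF] = -4/9, 2·[TDB] = -3/14
[WLF]:[TDB] = -4/9:-3/14 = 56/27

[WLF]:[TDB] = 56/27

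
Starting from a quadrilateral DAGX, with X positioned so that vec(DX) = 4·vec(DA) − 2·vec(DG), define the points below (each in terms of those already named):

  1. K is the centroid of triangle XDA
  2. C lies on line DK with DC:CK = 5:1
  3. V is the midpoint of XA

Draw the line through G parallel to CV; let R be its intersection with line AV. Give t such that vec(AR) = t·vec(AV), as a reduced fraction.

Work in coordinates with D = (0, 0), A = (1, 0), G = (0, 1), X = (4, -2).
1. K is the centroid of triangle XDA ⇒ K = (5/3, -2/3)
2. C lies on line DK with DC:CK = 5:1 ⇒ C = (25/18, -5/9)
3. V is the midpoint of XA ⇒ V = (5/2, -1)
through G parallel to CV: direction (10/9, -4/9); meets AV at R = (-5/4, 3/2)
R = A + t·(V−A) with t = -3/2

t = -3/2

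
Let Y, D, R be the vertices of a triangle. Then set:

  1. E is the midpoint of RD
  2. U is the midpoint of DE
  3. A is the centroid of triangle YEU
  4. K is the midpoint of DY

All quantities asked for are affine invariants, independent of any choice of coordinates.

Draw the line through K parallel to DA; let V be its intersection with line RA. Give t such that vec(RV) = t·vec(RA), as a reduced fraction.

Choose coordinates Y = (0, 0), D = (1, 0), R = (0, 1).
1. E is the midpoint of RD ⇒ E = (1/2, 1/2)
2. U is the midpoint of DE ⇒ U = (3/4, 1/4)
3. A is the centroid of triangle YEU ⇒ A = (5/12, 1/4)
4. K is the midpoint of DY ⇒ K = (1/2, 0)
through K parallel to DA: direction (-7/12, 1/4); meets RA at V = (55/96, -1/32)
V = R + t·(A−R) with t = 11/8

t = 11/8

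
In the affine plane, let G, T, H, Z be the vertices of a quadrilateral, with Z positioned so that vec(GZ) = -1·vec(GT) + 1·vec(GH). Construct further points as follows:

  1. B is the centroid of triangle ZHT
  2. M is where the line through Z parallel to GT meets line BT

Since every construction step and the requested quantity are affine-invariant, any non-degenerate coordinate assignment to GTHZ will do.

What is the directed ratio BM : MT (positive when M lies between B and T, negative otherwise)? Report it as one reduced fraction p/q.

Set G = (0, 0), T = (1, 0), H = (0, 1), Z = (-1, 1); any affine frame gives the same invariant.
1. B is the centroid of triangle ZHT ⇒ B = (0, 2/3)
2. M is where the line through Z parallel to GT meets line BT ⇒ M = (-1/2, 1)
M = B + t·(T−B) with t = -1/2, so BM:MT = t:(1−t) = -1/2:3/2

BM:MT = -1/3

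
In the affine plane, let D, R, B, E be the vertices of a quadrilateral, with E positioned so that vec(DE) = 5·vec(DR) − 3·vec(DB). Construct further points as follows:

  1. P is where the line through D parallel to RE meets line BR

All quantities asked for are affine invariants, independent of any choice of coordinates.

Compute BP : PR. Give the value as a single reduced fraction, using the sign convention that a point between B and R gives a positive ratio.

Assign D = (0, 0), R = (1, 0), B = (0, 1), E = (5, -3) — the answer is frame-independent, so this choice is without loss of generality.
1. P is where the line through D parallel to RE meets line BR ⇒ P = (4, -3)
P = B + t·(R−B) with t = 4, so BP:PR = t:(1−t) = 4:-3

BP:PR = -4/3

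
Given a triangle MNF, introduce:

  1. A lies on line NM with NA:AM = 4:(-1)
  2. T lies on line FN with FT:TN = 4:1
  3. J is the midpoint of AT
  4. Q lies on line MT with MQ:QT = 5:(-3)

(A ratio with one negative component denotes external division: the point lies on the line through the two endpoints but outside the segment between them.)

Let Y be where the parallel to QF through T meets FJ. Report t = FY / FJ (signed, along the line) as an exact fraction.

t = 72/101

Work in coordinates with M = (0, 0), N = (1, 0), F = (0, 1).
1. A lies on line NM with NA:AM = 4:(-1) ⇒ A = (-1/3, 0)
2. T lies on line FN with FT:TN = 4:1 ⇒ T = (4/5, 1/5)
3. J is the midpoint of AT ⇒ J = (7/30, 1/10)
4. Q lies on line MT with MQ:QT = 5:(-3) ⇒ Q = (2, 1/2)
through T parallel to QF: direction (-2, 1/2); meets FJ at Y = (84/505, 181/505)
Y = F + t·(J−F) with t = 72/101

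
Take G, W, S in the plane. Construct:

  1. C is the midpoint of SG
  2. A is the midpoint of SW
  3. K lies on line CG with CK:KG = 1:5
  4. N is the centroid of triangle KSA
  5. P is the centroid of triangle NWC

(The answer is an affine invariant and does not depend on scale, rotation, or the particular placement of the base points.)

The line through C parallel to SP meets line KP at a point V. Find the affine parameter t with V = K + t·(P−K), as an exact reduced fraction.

Set G = (0, 0), W = (1, 0), S = (0, 1); any affine frame gives the same invariant.
1. C is the midpoint of SG ⇒ C = (0, 1/2)
2. A is the midpoint of SW ⇒ A = (1/2, 1/2)
3. K lies on line CG with CK:KG = 1:5 ⇒ K = (0, 5/12)
4. N is the centroid of triangle KSA ⇒ N = (1/6, 23/36)
5. P is the centroid of triangle NWC ⇒ P = (7/18, 41/108)
through C parallel to SP: direction (7/18, -67/108); meets KP at V = (1/18, 311/756)
V = K + t·(P−K) with t = 1/7

t = 1/7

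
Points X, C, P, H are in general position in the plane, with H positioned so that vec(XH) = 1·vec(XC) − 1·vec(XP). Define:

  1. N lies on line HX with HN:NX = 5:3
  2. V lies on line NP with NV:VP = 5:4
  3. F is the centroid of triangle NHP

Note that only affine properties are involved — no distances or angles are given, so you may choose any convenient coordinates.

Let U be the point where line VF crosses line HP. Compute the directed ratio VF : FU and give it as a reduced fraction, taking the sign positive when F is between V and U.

VF:FU = 1/3

Set X = (0, 0), C = (1, 0), P = (0, 1), H = (1, -1); any affine frame gives the same invariant.
1. N lies on line HX with HN:NX = 5:3 ⇒ N = (3/8, -3/8)
2. V lies on line NP with NV:VP = 5:4 ⇒ V = (1/6, 7/18)
3. F is the centroid of triangle NHP ⇒ F = (11/24, -1/8)
line VF meets HP at U = (4/3, -5/3)
F = V + t·(U−V) with t = 1/4, so VF:FU = 1/4:3/4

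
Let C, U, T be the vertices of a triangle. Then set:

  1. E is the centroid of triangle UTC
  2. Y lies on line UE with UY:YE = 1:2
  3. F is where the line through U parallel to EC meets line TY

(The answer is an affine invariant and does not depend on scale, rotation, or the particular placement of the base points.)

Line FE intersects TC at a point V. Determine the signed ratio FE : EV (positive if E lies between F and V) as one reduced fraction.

Set C = (0, 0), U = (1, 0), T = (0, 1); any affine frame gives the same invariant.
1. E is the centroid of triangle UTC ⇒ E = (1/3, 1/3)
2. Y lies on line UE with UY:YE = 1:2 ⇒ Y = (7/9, 1/9)
3. F is where the line through U parallel to EC meets line TY ⇒ F = (14/15, -1/15)
line FE meets TC at V = (0, 5/9)
E = F + t·(V−F) with t = 9/14, so FE:EV = 9/14:5/14

FE:EV = 9/5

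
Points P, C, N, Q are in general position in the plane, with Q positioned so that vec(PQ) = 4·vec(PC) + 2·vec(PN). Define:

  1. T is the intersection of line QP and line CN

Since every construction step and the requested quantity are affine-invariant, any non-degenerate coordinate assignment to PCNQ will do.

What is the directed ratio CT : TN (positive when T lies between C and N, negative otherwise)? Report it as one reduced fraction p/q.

CT:TN = 1/2

Work in coordinates with P = (0, 0), C = (1, 0), N = (0, 1), Q = (4, 2).
1. T is the intersection of line QP and line CN ⇒ T = (2/3, 1/3)
T = C + t·(N−C) with t = 1/3, so CT:TN = t:(1−t) = 1/3:2/3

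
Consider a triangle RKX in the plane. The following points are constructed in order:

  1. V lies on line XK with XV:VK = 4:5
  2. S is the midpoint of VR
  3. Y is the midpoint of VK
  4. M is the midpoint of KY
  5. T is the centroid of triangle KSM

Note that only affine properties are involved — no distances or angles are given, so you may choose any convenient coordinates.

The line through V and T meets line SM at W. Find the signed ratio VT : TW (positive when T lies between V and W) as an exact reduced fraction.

VT:TW = -10

Assign R = (0, 0), K = (1, 0), X = (0, 1) — the answer is frame-independent, so this choice is without loss of generality.
1. V lies on line XK with XV:VK = 4:5 ⇒ V = (4/9, 5/9)
2. S is the midpoint of VR ⇒ S = (2/9, 5/18)
3. Y is the midpoint of VK ⇒ Y = (13/18, 5/18)
4. M is the midpoint of KY ⇒ M = (31/36, 5/36)
5. T is the centroid of triangle KSM ⇒ T = (25/36, 5/36)
line VT meets SM at W = (241/360, 13/72)
T = V + t·(W−V) with t = 10/9, so VT:TW = 10/9:-1/9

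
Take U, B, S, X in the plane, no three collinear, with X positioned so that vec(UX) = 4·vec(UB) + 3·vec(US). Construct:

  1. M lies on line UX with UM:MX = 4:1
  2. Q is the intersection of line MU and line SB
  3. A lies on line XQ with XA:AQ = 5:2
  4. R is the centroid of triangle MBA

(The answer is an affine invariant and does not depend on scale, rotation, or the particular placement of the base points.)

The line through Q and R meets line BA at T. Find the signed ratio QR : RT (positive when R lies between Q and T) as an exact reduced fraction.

QR:RT = -281/101

Assign U = (0, 0), B = (1, 0), S = (0, 1), X = (4, 3) — the answer is frame-independent, so this choice is without loss of generality.
1. M lies on line UX with UM:MX = 4:1 ⇒ M = (16/5, 12/5)
2. Q is the intersection of line MU and line SB ⇒ Q = (4/7, 3/7)
3. A lies on line XQ with XA:AQ = 5:2 ⇒ A = (76/49, 57/49)
4. R is the centroid of triangle MBA ⇒ R = (1409/735, 291/245)
line QR meets BA at T = (19736/13769, 12597/13769)
R = Q + t·(T−Q) with t = 281/180, so QR:RT = 281/180:-101/180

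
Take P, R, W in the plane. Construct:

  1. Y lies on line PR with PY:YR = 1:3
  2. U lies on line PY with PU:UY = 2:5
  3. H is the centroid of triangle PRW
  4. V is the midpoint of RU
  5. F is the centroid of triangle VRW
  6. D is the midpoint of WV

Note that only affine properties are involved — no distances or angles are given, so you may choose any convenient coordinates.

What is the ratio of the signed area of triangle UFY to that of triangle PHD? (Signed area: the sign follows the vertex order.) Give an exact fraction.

[UFY]:[PHD] = -10/13

Work in coordinates with P = (0, 0), R = (1, 0), W = (0, 1).
1. Y lies on line PR with PY:YR = 1:3 ⇒ Y = (1/4, 0)
2. U lies on line PY with PU:UY = 2:5 ⇒ U = (1/14, 0)
3. H is the centroid of triangle PRW ⇒ H = (1/3, 1/3)
4. V is the midpoint of RU ⇒ V = (15/28, 0)
5. F is the centroid of triangle VRW ⇒ F = (43/84, 1/3)
6. D is the midpoint of WV ⇒ D = (15/56, 1/2)
2·[UFY] = -5/84, 2·[PHD] = 13/168
[UFY]:[PHD] = -5/84:13/168 = -10/13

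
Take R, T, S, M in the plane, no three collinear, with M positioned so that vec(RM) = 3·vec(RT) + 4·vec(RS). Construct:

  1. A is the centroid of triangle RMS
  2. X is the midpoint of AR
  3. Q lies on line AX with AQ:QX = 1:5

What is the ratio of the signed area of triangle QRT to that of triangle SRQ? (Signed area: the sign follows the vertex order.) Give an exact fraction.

[QRT]:[SRQ] = 5/3

Assign R = (0, 0), T = (1, 0), S = (0, 1), M = (3, 4) — the answer is frame-independent, so this choice is without loss of generality.
1. A is the centroid of triangle RMS ⇒ A = (1, 5/3)
2. X is the midpoint of AR ⇒ X = (1/2, 5/6)
3. Q lies on line AX with AQ:QX = 1:5 ⇒ Q = (11/12, 55/36)
2·[QRT] = 55/36, 2·[SRQ] = 11/12
[QRT]:[SRQ] = 55/36:11/12 = 5/3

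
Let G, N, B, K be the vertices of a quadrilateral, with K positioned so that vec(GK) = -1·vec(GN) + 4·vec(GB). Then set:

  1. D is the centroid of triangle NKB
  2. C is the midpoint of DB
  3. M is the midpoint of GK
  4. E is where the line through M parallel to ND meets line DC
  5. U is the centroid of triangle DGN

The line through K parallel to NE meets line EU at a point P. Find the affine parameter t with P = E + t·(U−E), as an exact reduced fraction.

Assign G = (0, 0), N = (1, 0), B = (0, 1), K = (-1, 4) — the answer is frame-independent, so this choice is without loss of generality.
1. D is the centroid of triangle NKB ⇒ D = (0, 5/3)
2. C is the midpoint of DB ⇒ C = (0, 4/3)
3. M is the midpoint of GK ⇒ M = (-1/2, 2)
4. E is where the line through M parallel to ND meets line DC ⇒ E = (0, 7/6)
5. U is the centroid of triangle DGN ⇒ U = (1/3, 5/9)
through K parallel to NE: direction (-1, 7/6); meets EU at P = (-5/2, 23/4)
P = E + t·(U−E) with t = -15/2

t = -15/2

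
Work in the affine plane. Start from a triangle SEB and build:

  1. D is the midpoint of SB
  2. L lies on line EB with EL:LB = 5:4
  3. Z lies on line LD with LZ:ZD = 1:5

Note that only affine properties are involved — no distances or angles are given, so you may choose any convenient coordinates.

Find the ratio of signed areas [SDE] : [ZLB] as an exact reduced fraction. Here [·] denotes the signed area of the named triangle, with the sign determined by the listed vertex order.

Assign S = (0, 0), E = (1, 0), B = (0, 1) — the answer is frame-independent, so this choice is without loss of generality.
1. D is the midpoint of SB ⇒ D = (0, 1/2)
2. L lies on line EB with EL:LB = 5:4 ⇒ L = (4/9, 5/9)
3. Z lies on line LD with LZ:ZD = 1:5 ⇒ Z = (10/27, 59/108)
2·[SDE] = -1/2, 2·[ZLB] = 1/27
[SDE]:[ZLB] = -1/2:1/27 = -27/2

[SDE]:[ZLB] = -27/2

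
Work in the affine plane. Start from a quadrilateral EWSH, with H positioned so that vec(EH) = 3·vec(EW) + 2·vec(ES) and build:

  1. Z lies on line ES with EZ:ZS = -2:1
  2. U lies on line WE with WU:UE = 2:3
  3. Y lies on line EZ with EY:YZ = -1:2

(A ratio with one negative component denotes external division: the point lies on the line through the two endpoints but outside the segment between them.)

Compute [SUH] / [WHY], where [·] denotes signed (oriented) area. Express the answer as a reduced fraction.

[SUH]:[WHY] = -9/5

Choose coordinates E = (0, 0), W = (1, 0), S = (0, 1), H = (3, 2).
1. Z lies on line ES with EZ:ZS = -2:1 ⇒ Z = (0, 2)
2. U lies on line WE with WU:UE = 2:3 ⇒ U = (3/5, 0)
3. Y lies on line EZ with EY:YZ = -1:2 ⇒ Y = (0, -2)
2·[SUH] = 18/5, 2·[WHY] = -2
[SUH]:[WHY] = 18/5:-2 = -9/5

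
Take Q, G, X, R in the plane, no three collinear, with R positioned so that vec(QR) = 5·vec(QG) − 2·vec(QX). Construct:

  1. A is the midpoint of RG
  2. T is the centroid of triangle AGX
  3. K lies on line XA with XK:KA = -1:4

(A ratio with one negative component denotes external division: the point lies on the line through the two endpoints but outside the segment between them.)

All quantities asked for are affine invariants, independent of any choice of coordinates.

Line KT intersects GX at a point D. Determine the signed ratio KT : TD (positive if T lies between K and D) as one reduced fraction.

KT:TD = -2

Assign Q = (0, 0), G = (1, 0), X = (0, 1), R = (5, -2) — the answer is frame-independent, so this choice is without loss of generality.
1. A is the midpoint of RG ⇒ A = (3, -1)
2. T is the centroid of triangle AGX ⇒ T = (4/3, 0)
3. K lies on line XA with XK:KA = -1:4 ⇒ K = (-1, 5/3)
line KT meets GX at D = (1/6, 5/6)
T = K + t·(D−K) with t = 2, so KT:TD = 2:-1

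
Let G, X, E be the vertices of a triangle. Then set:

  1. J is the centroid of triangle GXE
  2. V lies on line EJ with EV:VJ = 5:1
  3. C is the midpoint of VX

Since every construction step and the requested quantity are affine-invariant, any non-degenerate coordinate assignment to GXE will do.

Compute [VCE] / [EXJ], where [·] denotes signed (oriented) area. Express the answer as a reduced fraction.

Set G = (0, 0), X = (1, 0), E = (0, 1); any affine frame gives the same invariant.
1. J is the centroid of triangle GXE ⇒ J = (1/3, 1/3)
2. V lies on line EJ with EV:VJ = 5:1 ⇒ V = (5/18, 4/9)
3. C is the midpoint of VX ⇒ C = (23/36, 2/9)
2·[VCE] = 5/36, 2·[EXJ] = -1/3
[VCE]:[EXJ] = 5/36:-1/3 = -5/12

[VCE]:[EXJ] = -5/12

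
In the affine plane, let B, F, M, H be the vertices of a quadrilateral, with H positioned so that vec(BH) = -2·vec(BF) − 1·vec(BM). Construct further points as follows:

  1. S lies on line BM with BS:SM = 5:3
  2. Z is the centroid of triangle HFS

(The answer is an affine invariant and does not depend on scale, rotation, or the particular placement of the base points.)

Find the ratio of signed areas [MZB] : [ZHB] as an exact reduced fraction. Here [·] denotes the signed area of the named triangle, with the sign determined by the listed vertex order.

[MZB]:[ZHB] = 4

Set B = (0, 0), F = (1, 0), M = (0, 1), H = (-2, -1); any affine frame gives the same invariant.
1. S lies on line BM with BS:SM = 5:3 ⇒ S = (0, 5/8)
2. Z is the centroid of triangle HFS ⇒ Z = (-1/3, -1/8)
2·[MZB] = 1/3, 2·[ZHB] = 1/12
[MZB]:[ZHB] = 1/3:1/12 = 4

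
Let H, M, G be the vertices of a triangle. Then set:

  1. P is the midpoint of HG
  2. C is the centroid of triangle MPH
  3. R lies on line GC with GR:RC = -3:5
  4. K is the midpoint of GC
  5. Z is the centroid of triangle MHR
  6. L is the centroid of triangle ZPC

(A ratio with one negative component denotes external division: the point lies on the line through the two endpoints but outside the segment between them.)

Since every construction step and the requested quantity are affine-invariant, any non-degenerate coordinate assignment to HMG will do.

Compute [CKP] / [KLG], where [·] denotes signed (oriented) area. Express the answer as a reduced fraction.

[CKP]:[KLG] = -9/2

Assign H = (0, 0), M = (1, 0), G = (0, 1) — the answer is frame-independent, so this choice is without loss of generality.
1. P is the midpoint of HG ⇒ P = (0, 1/2)
2. C is the centroid of triangle MPH ⇒ C = (1/3, 1/6)
3. R lies on line GC with GR:RC = -3:5 ⇒ R = (-1/2, 9/4)
4. K is the midpoint of GC ⇒ K = (1/6, 7/12)
5. Z is the centroid of triangle MHR ⇒ Z = (1/6, 3/4)
6. L is the centroid of triangle ZPC ⇒ L = (1/6, 17/36)
2·[CKP] = 1/12, 2·[KLG] = -1/54
[CKP]:[KLG] = 1/12:-1/54 = -9/2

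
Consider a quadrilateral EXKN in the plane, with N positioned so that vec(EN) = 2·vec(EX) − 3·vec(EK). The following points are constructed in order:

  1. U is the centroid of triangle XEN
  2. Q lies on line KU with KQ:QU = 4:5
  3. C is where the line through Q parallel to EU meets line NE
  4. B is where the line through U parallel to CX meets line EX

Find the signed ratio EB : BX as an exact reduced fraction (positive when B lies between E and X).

Assign E = (0, 0), X = (1, 0), K = (0, 1), N = (2, -3) — the answer is frame-independent, so this choice is without loss of generality.
1. U is the centroid of triangle XEN ⇒ U = (1, -1)
2. Q lies on line KU with KQ:QU = 4:5 ⇒ Q = (4/9, 1/9)
3. C is where the line through Q parallel to EU meets line NE ⇒ C = (-10/9, 5/3)
4. B is where the line through U parallel to CX meets line EX ⇒ B = (-4/15, 0)
B = E + t·(X−E) with t = -4/15, so EB:BX = t:(1−t) = -4/15:19/15

EB:BX = -4/19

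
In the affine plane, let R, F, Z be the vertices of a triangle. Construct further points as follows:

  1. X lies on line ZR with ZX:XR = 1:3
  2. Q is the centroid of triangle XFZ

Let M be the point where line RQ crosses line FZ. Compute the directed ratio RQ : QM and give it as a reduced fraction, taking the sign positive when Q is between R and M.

RQ:QM = 11

Work in coordinates with R = (0, 0), F = (1, 0), Z = (0, 1).
1. X lies on line ZR with ZX:XR = 1:3 ⇒ X = (0, 3/4)
2. Q is the centroid of triangle XFZ ⇒ Q = (1/3, 7/12)
line RQ meets FZ at M = (4/11, 7/11)
Q = R + t·(M−R) with t = 11/12, so RQ:QM = 11/12:1/12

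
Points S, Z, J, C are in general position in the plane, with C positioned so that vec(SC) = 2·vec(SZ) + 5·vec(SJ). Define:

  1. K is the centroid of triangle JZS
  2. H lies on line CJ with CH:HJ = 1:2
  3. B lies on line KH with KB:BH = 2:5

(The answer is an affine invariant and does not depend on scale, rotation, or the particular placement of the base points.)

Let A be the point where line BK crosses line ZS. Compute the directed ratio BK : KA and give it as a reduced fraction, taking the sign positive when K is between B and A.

Choose coordinates S = (0, 0), Z = (1, 0), J = (0, 1), C = (2, 5).
1. K is the centroid of triangle JZS ⇒ K = (1/3, 1/3)
2. H lies on line CJ with CH:HJ = 1:2 ⇒ H = (4/3, 11/3)
3. B lies on line KH with KB:BH = 2:5 ⇒ B = (13/21, 9/7)
line BK meets ZS at A = (7/30, 0)
K = B + t·(A−B) with t = 20/27, so BK:KA = 20/27:7/27

BK:KA = 20/7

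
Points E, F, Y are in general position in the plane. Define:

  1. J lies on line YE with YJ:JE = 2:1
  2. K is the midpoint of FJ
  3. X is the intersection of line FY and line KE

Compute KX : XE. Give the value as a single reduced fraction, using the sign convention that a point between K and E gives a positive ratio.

KX:XE = -1/3

Set E = (0, 0), F = (1, 0), Y = (0, 1); any affine frame gives the same invariant.
1. J lies on line YE with YJ:JE = 2:1 ⇒ J = (0, 1/3)
2. K is the midpoint of FJ ⇒ K = (1/2, 1/6)
3. X is the intersection of line FY and line KE ⇒ X = (3/4, 1/4)
X = K + t·(E−K) with t = -1/2, so KX:XE = t:(1−t) = -1/2:3/2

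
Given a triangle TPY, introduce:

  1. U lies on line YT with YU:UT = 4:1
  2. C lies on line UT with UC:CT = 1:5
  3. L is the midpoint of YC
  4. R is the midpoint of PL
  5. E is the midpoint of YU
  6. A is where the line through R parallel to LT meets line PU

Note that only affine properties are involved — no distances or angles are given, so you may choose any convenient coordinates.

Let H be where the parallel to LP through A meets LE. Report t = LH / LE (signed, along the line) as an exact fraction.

Assign T = (0, 0), P = (1, 0), Y = (0, 1) — the answer is frame-independent, so this choice is without loss of generality.
1. U lies on line YT with YU:UT = 4:1 ⇒ U = (0, 1/5)
2. C lies on line UT with UC:CT = 1:5 ⇒ C = (0, 1/6)
3. L is the midpoint of YC ⇒ L = (0, 7/12)
4. R is the midpoint of PL ⇒ R = (1/2, 7/24)
5. E is the midpoint of YU ⇒ E = (0, 3/5)
6. A is where the line through R parallel to LT meets line PU ⇒ A = (1/2, 1/10)
through A parallel to LP: direction (1, -7/12); meets LE at H = (0, 47/120)
H = L + t·(E−L) with t = -23/2

t = -23/2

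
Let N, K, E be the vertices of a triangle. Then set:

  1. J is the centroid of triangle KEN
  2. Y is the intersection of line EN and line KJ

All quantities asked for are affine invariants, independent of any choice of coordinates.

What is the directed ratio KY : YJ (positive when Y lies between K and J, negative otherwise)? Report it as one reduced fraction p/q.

KY:YJ = -3

Choose coordinates N = (0, 0), K = (1, 0), E = (0, 1).
1. J is the centroid of triangle KEN ⇒ J = (1/3, 1/3)
2. Y is the intersection of line EN and line KJ ⇒ Y = (0, 1/2)
Y = K + t·(J−K) with t = 3/2, so KY:YJ = t:(1−t) = 3/2:-1/2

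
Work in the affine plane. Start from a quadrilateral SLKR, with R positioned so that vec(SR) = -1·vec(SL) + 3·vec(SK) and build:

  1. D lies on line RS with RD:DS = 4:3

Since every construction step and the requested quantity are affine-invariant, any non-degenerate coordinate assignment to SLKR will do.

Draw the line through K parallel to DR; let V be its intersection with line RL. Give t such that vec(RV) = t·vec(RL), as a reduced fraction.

Choose coordinates S = (0, 0), L = (1, 0), K = (0, 1), R = (-1, 3).
1. D lies on line RS with RD:DS = 4:3 ⇒ D = (-3/7, 9/7)
through K parallel to DR: direction (-4/7, 12/7); meets RL at V = (-1/3, 2)
V = R + t·(L−R) with t = 1/3

t = 1/3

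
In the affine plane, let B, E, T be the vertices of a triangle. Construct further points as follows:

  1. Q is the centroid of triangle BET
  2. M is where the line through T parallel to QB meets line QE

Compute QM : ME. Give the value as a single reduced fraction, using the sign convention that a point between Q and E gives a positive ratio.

QM:ME = -1/2

Choose coordinates B = (0, 0), E = (1, 0), T = (0, 1).
1. Q is the centroid of triangle BET ⇒ Q = (1/3, 1/3)
2. M is where the line through T parallel to QB meets line QE ⇒ M = (-1/3, 2/3)
M = Q + t·(E−Q) with t = -1, so QM:ME = t:(1−t) = -1:2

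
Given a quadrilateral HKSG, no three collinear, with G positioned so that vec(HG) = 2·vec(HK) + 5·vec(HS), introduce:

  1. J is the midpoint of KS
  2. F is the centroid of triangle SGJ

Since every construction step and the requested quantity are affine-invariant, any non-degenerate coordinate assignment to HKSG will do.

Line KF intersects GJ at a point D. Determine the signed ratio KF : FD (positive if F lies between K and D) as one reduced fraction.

Set H = (0, 0), K = (1, 0), S = (0, 1), G = (2, 5); any affine frame gives the same invariant.
1. J is the midpoint of KS ⇒ J = (1/2, 1/2)
2. F is the centroid of triangle SGJ ⇒ F = (5/6, 13/6)
line KF meets GJ at D = (7/8, 13/8)
F = K + t·(D−K) with t = 4/3, so KF:FD = 4/3:-1/3

KF:FD = -4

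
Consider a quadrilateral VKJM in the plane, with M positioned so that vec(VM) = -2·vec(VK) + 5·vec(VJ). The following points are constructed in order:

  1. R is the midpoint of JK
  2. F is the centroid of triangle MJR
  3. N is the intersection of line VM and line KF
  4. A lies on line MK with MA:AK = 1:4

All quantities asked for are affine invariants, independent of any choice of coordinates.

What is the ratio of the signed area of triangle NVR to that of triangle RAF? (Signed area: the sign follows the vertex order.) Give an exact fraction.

Assign V = (0, 0), K = (1, 0), J = (0, 1), M = (-2, 5) — the answer is frame-independent, so this choice is without loss of generality.
1. R is the midpoint of JK ⇒ R = (1/2, 1/2)
2. F is the centroid of triangle MJR ⇒ F = (-1/2, 13/6)
3. N is the intersection of line VM and line KF ⇒ N = (-26/19, 65/19)
4. A lies on line MK with MA:AK = 1:4 ⇒ A = (-7/5, 4)
2·[NVR] = 91/38, 2·[RAF] = 1/3
[NVR]:[RAF] = 91/38:1/3 = 273/38

[NVR]:[RAF] = 273/38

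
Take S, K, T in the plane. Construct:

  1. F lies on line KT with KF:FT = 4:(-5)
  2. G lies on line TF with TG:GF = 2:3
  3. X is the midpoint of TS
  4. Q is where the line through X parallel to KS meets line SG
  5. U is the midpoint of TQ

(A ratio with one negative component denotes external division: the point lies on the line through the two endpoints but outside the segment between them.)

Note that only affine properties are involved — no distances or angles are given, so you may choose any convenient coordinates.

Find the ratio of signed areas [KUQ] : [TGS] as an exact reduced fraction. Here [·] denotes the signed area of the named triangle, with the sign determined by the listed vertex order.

[KUQ]:[TGS] = -3/8

Set S = (0, 0), K = (1, 0), T = (0, 1); any affine frame gives the same invariant.
1. F lies on line KT with KF:FT = 4:(-5) ⇒ F = (5, -4)
2. G lies on line TF with TG:GF = 2:3 ⇒ G = (2, -1)
3. X is the midpoint of TS ⇒ X = (0, 1/2)
4. Q is where the line through X parallel to KS meets line SG ⇒ Q = (-1, 1/2)
5. U is the midpoint of TQ ⇒ U = (-1/2, 3/4)
2·[KUQ] = 3/4, 2·[TGS] = -2
[KUQ]:[TGS] = 3/4:-2 = -3/8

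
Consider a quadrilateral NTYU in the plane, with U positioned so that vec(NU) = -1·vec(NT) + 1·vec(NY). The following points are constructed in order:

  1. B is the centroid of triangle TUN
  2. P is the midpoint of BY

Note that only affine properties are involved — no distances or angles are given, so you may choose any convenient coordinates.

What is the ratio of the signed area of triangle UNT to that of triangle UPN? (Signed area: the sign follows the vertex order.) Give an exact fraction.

Set N = (0, 0), T = (1, 0), Y = (0, 1), U = (-1, 1); any affine frame gives the same invariant.
1. B is the centroid of triangle TUN ⇒ B = (0, 1/3)
2. P is the midpoint of BY ⇒ P = (0, 2/3)
2·[UNT] = 1, 2·[UPN] = -2/3
[UNT]:[UPN] = 1:-2/3 = -3/2

[UNT]:[UPN] = -3/2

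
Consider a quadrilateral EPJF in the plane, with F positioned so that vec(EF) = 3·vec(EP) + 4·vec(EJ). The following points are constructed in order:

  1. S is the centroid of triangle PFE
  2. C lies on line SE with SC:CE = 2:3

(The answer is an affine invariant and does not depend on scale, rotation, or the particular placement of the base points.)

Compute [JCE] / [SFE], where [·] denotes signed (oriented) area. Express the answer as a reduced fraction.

[JCE]:[SFE] = -3/5

Work in coordinates with E = (0, 0), P = (1, 0), J = (0, 1), F = (3, 4).
1. S is the centroid of triangle PFE ⇒ S = (4/3, 4/3)
2. C lies on line SE with SC:CE = 2:3 ⇒ C = (4/5, 4/5)
2·[JCE] = -4/5, 2·[SFE] = 4/3
[JCE]:[SFE] = -4/5:4/3 = -3/5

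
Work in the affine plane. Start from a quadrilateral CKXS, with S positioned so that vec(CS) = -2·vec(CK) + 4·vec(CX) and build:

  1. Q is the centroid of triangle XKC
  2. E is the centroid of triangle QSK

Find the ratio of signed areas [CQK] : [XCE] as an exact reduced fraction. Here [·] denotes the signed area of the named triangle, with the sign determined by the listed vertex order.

[CQK]:[XCE] = 3/2

Set C = (0, 0), K = (1, 0), X = (0, 1), S = (-2, 4); any affine frame gives the same invariant.
1. Q is the centroid of triangle XKC ⇒ Q = (1/3, 1/3)
2. E is the centroid of triangle QSK ⇒ E = (-2/9, 13/9)
2·[CQK] = -1/3, 2·[XCE] = -2/9
[CQK]:[XCE] = -1/3:-2/9 = 3/2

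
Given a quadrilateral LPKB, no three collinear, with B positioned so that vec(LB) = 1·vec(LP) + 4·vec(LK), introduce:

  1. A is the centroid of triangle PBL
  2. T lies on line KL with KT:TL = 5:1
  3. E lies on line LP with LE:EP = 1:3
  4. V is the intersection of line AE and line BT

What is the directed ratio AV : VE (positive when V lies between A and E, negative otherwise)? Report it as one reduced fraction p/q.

AV:VE = -100/81

Choose coordinates L = (0, 0), P = (1, 0), K = (0, 1), B = (1, 4).
1. A is the centroid of triangle PBL ⇒ A = (2/3, 4/3)
2. T lies on line KL with KT:TL = 5:1 ⇒ T = (0, 1/6)
3. E lies on line LP with LE:EP = 1:3 ⇒ E = (1/4, 0)
4. V is the intersection of line AE and line BT ⇒ V = (-29/19, -108/19)
V = A + t·(E−A) with t = 100/19, so AV:VE = t:(1−t) = 100/19:-81/19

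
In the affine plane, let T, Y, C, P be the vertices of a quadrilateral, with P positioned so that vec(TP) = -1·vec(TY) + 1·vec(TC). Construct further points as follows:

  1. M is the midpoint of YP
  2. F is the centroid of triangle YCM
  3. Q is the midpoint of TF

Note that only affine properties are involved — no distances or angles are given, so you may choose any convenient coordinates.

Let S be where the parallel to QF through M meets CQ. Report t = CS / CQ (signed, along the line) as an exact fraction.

Assign T = (0, 0), Y = (1, 0), C = (0, 1), P = (-1, 1) — the answer is frame-independent, so this choice is without loss of generality.
1. M is the midpoint of YP ⇒ M = (0, 1/2)
2. F is the centroid of triangle YCM ⇒ F = (1/3, 1/2)
3. Q is the midpoint of TF ⇒ Q = (1/6, 1/4)
through M parallel to QF: direction (1/6, 1/4); meets CQ at S = (1/12, 5/8)
S = C + t·(Q−C) with t = 1/2

t = 1/2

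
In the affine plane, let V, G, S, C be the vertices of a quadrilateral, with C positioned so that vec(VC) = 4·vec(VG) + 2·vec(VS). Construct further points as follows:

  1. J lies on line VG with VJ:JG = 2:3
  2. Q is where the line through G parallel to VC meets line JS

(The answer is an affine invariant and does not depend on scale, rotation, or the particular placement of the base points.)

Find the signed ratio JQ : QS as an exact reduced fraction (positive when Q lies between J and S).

Set V = (0, 0), G = (1, 0), S = (0, 1), C = (4, 2); any affine frame gives the same invariant.
1. J lies on line VG with VJ:JG = 2:3 ⇒ J = (2/5, 0)
2. Q is where the line through G parallel to VC meets line JS ⇒ Q = (1/2, -1/4)
Q = J + t·(S−J) with t = -1/4, so JQ:QS = t:(1−t) = -1/4:5/4

JQ:QS = -1/5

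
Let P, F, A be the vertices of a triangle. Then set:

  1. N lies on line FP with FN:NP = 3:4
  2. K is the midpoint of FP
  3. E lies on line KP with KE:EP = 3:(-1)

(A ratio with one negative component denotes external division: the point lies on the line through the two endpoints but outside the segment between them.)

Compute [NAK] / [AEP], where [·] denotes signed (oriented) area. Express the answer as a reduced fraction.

Choose coordinates P = (0, 0), F = (1, 0), A = (0, 1).
1. N lies on line FP with FN:NP = 3:4 ⇒ N = (4/7, 0)
2. K is the midpoint of FP ⇒ K = (1/2, 0)
3. E lies on line KP with KE:EP = 3:(-1) ⇒ E = (-1/4, 0)
2·[NAK] = 1/14, 2·[AEP] = 1/4
[NAK]:[AEP] = 1/14:1/4 = 2/7

[NAK]:[AEP] = 2/7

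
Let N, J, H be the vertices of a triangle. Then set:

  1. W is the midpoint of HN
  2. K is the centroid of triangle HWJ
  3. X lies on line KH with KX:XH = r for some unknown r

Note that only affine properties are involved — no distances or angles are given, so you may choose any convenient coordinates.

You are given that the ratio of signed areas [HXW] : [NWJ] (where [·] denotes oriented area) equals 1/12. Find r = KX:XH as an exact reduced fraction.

r = 3

Set N = (0, 0), J = (1, 0), H = (0, 1); any affine frame gives the same invariant.
1. W is the midpoint of HN ⇒ W = (0, 1/2)
2. K is the centroid of triangle HWJ ⇒ K = (1/3, 1/2)
3. With KX:XH = r, write λ = r/(r+1) so X = K + λ·(H−K); X is affine-linear in λ
Every point depending on X is an affine combination of X and λ-independent points, so each such coordinate is linear in λ; the λ² term in each signed area is a multiple of (H−K)×(H−K) = 0, so 2·[HXW] and 2·[NWJ] are each linear in λ. Evaluating at λ=0 and λ=1:
  2·[HXW] = 1/6·λ − 1/6,   2·[NWJ] = -1/2
So [HXW]:[NWJ] = (1/6·λ − 1/6) / (-1/2). Setting this equal to 1/12:
  1/6·λ − 1/6 = 1/12·(-1/2)  ⇒  λ = 3/4
Then r = λ/(1−λ) = (3/4)/(1/4) = 3. Check: with r = 3, X = (1/12, 7/8) and [HXW]:[NWJ] = 1/12 as required.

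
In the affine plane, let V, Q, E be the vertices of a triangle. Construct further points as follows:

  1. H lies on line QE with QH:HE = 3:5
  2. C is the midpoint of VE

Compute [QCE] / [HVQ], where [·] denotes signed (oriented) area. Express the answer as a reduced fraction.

Assign V = (0, 0), Q = (1, 0), E = (0, 1) — the answer is frame-independent, so this choice is without loss of generality.
1. H lies on line QE with QH:HE = 3:5 ⇒ H = (5/8, 3/8)
2. C is the midpoint of VE ⇒ C = (0, 1/2)
2·[QCE] = -1/2, 2·[HVQ] = 3/8
[QCE]:[HVQ] = -1/2:3/8 = -4/3

[QCE]:[HVQ] = -4/3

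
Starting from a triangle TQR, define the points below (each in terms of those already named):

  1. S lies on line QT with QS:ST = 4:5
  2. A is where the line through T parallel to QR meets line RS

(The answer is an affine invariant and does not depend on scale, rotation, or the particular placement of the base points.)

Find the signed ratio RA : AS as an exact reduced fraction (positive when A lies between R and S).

RA:AS = -9/5

Set T = (0, 0), Q = (1, 0), R = (0, 1); any affine frame gives the same invariant.
1. S lies on line QT with QS:ST = 4:5 ⇒ S = (5/9, 0)
2. A is where the line through T parallel to QR meets line RS ⇒ A = (5/4, -5/4)
A = R + t·(S−R) with t = 9/4, so RA:AS = t:(1−t) = 9/4:-5/4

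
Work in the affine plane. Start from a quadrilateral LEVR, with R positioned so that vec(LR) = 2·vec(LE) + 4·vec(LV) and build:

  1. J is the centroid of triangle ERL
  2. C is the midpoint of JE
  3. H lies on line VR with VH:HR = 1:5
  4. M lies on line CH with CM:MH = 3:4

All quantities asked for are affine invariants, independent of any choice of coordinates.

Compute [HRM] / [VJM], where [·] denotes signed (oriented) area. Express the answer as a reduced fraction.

[HRM]:[VJM] = 220/27

Work in coordinates with L = (0, 0), E = (1, 0), V = (0, 1), R = (2, 4).
1. J is the centroid of triangle ERL ⇒ J = (1, 4/3)
2. C is the midpoint of JE ⇒ C = (1, 2/3)
3. H lies on line VR with VH:HR = 1:5 ⇒ H = (1/3, 3/2)
4. M lies on line CH with CM:MH = 3:4 ⇒ M = (5/7, 43/42)
2·[HRM] = -110/63, 2·[VJM] = -3/14
[HRM]:[VJM] = -110/63:-3/14 = 220/27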